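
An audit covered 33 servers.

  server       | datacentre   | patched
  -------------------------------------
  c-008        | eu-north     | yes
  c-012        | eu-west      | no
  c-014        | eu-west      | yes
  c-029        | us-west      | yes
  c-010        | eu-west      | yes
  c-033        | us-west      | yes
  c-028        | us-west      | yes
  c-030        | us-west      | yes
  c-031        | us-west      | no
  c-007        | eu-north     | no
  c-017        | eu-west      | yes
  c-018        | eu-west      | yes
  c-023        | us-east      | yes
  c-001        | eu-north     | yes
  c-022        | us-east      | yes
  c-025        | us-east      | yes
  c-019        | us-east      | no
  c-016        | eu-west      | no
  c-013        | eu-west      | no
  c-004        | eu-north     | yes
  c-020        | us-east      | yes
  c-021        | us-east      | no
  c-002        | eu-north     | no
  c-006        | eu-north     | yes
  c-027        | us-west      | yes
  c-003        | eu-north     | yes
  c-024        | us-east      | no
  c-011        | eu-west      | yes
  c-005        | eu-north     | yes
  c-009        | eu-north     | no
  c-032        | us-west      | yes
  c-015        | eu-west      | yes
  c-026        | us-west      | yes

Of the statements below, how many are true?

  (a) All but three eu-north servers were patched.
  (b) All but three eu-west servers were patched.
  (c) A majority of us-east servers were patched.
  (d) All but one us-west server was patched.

4

(a) eu-north: |A| = 9, |A ∩ B| = 6; needs |A ∖ B| = 3 — true.
(b) eu-west: |A| = 9, |A ∩ B| = 6; needs |A ∖ B| = 3 — true.
(c) us-east: |A| = 7, |A ∩ B| = 4; needs |A ∩ B| > |A ∖ B| — true.
(d) us-west: |A| = 8, |A ∩ B| = 7; needs |A ∖ B| = 1 — true.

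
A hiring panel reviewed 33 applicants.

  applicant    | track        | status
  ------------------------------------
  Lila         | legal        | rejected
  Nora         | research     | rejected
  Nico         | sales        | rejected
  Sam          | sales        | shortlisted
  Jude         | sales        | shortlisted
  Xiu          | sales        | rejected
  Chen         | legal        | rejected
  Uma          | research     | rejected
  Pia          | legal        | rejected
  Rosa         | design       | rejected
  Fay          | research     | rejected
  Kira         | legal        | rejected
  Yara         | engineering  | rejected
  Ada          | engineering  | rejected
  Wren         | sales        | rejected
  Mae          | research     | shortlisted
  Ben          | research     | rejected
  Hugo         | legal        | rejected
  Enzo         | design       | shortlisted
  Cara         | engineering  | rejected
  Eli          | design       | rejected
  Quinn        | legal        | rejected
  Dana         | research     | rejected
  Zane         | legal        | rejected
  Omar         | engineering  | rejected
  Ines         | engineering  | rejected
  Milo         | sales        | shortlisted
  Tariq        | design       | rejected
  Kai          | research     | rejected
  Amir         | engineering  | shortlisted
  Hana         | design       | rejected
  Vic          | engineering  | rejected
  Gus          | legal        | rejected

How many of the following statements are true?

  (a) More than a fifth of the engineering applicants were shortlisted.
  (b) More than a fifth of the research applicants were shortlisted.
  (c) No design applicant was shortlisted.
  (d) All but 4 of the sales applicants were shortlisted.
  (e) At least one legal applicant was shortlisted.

(a) engineering: |A| = 7, |A ∩ B| = 1; needs |A ∩ B| / |A| > 1/5 — false.
(b) research: |A| = 7, |A ∩ B| = 1; needs |A ∩ B| / |A| > 1/5 — false.
(c) design: |A| = 5, |A ∩ B| = 1; needs A ∩ B = ∅ (|A ∩ B| = 0) — false.
(d) sales: |A| = 6, |A ∩ B| = 3; needs |A ∖ B| = 4 — false.
(e) legal: |A| = 8, |A ∩ B| = 0; needs A ∩ B ≠ ∅ (|A ∩ B| ≥ 1) — false.

0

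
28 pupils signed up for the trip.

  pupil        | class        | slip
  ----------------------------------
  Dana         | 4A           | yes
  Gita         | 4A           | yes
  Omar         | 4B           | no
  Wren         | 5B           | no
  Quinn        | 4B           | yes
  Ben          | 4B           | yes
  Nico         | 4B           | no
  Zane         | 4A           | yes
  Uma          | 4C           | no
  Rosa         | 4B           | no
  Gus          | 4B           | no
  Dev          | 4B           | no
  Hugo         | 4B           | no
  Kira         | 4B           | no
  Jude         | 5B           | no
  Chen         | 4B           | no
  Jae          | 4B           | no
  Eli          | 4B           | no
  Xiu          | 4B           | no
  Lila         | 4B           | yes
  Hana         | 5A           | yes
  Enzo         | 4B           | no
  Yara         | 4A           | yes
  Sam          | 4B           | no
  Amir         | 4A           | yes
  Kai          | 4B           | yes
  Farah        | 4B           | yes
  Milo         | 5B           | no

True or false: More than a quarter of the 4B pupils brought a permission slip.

True

'More than a quarter of the 4B pupils brought a permission slip' holds iff |A ∩ B| / |A| > 1/4.
|A| = 18, |A ∩ B| = 5, |A ∖ B| = 13.
|A ∩ B|/|A| = 5/18, so the statement is true.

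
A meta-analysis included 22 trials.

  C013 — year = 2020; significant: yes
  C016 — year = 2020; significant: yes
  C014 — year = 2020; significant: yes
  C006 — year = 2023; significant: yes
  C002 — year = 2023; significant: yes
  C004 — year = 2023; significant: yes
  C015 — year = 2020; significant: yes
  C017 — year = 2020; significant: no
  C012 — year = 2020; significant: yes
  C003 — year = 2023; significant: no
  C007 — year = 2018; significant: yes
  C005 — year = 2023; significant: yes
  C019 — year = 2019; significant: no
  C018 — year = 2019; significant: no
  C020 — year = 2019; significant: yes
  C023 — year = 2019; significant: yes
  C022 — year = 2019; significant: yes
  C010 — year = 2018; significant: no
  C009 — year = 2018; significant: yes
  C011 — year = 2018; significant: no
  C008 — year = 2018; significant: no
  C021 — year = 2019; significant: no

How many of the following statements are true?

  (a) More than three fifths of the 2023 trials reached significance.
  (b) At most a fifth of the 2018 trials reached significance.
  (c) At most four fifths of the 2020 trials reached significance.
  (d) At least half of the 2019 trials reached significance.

2

(a) 2023: |A| = 5, |A ∩ B| = 4; needs |A ∩ B| / |A| > 3/5 — true.
(b) 2018: |A| = 5, |A ∩ B| = 2; needs |A ∩ B| / |A| ≤ 1/5 — false.
(c) 2020: |A| = 6, |A ∩ B| = 5; needs |A ∩ B| / |A| ≤ 4/5 — false.
(d) 2019: |A| = 6, |A ∩ B| = 3; needs |A ∩ B| ≥ |A ∖ B| — true.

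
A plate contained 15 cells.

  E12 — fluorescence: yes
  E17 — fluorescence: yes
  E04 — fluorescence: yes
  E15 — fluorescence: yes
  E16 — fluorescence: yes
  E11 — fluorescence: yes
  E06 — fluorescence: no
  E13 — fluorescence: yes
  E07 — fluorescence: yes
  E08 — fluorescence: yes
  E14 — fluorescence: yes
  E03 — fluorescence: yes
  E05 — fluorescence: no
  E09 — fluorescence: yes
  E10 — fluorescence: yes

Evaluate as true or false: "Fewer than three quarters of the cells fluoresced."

False

'Fewer than three quarters of the cells fluoresced' holds iff |A ∩ B| / |A| < 3/4.
|A| = 15, |A ∩ B| = 13, |A ∖ B| = 2.
|A ∩ B|/|A| = 13/15, so the statement is false.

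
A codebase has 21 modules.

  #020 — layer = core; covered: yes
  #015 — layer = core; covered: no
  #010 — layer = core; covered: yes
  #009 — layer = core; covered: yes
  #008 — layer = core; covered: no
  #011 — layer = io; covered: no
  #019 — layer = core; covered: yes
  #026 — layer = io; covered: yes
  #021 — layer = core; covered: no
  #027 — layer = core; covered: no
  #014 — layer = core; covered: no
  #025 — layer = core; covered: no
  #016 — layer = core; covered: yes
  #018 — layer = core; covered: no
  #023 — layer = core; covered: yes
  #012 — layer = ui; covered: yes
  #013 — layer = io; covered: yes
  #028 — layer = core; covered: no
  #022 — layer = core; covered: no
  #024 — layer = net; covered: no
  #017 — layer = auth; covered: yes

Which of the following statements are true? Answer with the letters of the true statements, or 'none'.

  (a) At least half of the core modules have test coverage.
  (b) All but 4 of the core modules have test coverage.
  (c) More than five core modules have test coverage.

|A| = 15, |A ∩ B| = 6, |A ∖ B| = 9.
(a) |A ∩ B| ≥ |A ∖ B|: fails.
(b) |A ∖ B| = 4: fails.
(c) |A ∩ B| > 5: holds.

(c)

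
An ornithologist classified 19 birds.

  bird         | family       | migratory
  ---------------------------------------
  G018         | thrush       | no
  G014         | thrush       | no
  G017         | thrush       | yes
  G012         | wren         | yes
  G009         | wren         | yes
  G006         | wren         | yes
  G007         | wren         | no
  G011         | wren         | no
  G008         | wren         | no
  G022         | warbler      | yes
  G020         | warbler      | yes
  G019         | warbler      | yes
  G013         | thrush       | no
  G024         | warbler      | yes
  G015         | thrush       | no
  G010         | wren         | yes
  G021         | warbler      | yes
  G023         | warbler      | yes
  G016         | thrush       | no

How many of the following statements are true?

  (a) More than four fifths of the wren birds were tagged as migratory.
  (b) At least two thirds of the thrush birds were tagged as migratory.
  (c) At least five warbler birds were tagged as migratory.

(a) wren: |A| = 7, |A ∩ B| = 4; needs |A ∩ B| / |A| > 4/5 — false.
(b) thrush: |A| = 6, |A ∩ B| = 1; needs |A ∩ B| / |A| ≥ 2/3 — false.
(c) warbler: |A| = 6, |A ∩ B| = 6; needs |A ∩ B| ≥ 5 — true.

1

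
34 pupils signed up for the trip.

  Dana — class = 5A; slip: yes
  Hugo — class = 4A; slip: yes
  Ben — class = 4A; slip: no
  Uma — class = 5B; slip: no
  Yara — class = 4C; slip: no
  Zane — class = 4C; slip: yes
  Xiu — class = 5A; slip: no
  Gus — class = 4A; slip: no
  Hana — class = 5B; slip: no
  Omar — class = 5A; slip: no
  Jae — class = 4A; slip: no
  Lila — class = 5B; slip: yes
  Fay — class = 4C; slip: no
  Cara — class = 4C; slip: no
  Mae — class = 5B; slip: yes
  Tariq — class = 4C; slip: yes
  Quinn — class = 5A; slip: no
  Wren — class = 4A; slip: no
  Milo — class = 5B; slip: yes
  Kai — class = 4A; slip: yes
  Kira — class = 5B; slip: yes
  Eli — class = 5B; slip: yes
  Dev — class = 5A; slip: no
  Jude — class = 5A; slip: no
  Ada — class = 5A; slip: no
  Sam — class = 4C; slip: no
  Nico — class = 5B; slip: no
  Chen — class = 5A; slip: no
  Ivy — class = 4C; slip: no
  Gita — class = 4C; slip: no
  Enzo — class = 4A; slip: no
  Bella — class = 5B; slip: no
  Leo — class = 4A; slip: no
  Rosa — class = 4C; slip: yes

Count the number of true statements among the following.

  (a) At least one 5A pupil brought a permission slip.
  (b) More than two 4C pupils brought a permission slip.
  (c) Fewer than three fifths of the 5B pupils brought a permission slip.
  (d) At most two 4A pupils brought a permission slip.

4

(a) 5A: |A| = 8, |A ∩ B| = 1; needs A ∩ B ≠ ∅ (|A ∩ B| ≥ 1) — true.
(b) 4C: |A| = 9, |A ∩ B| = 3; needs |A ∩ B| > 2 — true.
(c) 5B: |A| = 9, |A ∩ B| = 5; needs |A ∩ B| / |A| < 3/5 — true.
(d) 4A: |A| = 8, |A ∩ B| = 2; needs |A ∩ B| ≤ 2 — true.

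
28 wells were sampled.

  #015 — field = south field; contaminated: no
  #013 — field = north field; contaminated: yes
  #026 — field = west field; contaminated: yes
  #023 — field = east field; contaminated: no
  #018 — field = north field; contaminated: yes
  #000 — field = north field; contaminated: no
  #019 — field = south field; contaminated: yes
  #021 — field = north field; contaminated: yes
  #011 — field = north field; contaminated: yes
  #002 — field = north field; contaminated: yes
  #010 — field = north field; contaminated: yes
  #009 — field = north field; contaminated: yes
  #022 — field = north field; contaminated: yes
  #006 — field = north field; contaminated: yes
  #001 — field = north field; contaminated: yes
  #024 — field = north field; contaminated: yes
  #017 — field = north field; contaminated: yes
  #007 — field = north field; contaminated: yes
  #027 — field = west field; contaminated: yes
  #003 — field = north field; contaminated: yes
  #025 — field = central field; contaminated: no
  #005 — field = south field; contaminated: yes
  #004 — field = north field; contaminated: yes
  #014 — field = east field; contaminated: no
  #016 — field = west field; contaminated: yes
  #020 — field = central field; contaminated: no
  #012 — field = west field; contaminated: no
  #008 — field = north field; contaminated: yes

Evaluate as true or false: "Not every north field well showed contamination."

The determiner here denotes the relation: A ⊄ B (|A ∖ B| ≥ 1).
|A| = 17, |A ∩ B| = 16, |A ∖ B| = 1.
So the statement is true.

True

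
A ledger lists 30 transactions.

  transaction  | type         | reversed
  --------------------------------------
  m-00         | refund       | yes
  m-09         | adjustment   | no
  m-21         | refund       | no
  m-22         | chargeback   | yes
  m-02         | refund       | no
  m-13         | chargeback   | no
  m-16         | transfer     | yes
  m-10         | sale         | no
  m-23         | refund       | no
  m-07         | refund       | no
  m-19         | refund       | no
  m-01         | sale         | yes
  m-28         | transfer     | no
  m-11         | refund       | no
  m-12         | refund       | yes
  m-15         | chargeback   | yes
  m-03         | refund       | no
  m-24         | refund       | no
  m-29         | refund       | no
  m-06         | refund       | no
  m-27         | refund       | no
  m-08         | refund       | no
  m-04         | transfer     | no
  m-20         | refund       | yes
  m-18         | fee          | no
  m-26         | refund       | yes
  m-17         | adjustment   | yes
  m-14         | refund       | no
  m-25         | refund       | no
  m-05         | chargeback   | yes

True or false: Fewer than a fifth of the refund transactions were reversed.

'Fewer than a fifth of the refund transactions were reversed' holds iff |A ∩ B| / |A| < 1/5.
|A| = 18, |A ∩ B| = 4, |A ∖ B| = 14.
|A ∩ B|/|A| = 4/18, so the statement is false.

False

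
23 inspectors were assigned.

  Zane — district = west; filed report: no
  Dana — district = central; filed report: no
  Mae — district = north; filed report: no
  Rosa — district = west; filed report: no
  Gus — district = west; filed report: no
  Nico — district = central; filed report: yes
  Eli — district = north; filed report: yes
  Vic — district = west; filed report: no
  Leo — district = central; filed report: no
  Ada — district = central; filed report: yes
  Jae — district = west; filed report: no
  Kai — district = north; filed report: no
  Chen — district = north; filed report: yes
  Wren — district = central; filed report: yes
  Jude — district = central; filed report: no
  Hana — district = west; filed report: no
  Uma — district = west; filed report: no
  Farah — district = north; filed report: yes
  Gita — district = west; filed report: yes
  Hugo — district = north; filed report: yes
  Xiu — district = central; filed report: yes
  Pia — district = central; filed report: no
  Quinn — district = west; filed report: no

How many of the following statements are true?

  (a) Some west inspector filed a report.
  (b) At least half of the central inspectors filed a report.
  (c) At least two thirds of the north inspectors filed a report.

3

(a) west: |A| = 9, |A ∩ B| = 1; needs A ∩ B ≠ ∅ (|A ∩ B| ≥ 1) — true.
(b) central: |A| = 8, |A ∩ B| = 4; needs |A ∩ B| ≥ |A ∖ B| — true.
(c) north: |A| = 6, |A ∩ B| = 4; needs |A ∩ B| / |A| ≥ 2/3 — true.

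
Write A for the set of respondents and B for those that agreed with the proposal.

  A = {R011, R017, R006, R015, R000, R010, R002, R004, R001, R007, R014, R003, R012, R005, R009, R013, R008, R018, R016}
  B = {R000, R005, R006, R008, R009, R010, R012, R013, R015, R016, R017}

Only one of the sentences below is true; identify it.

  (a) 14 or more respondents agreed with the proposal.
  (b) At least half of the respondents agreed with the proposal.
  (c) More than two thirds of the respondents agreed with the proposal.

(b)

|A| = 19, |A ∩ B| = 11, |A ∖ B| = 8.
(a) requires |A ∩ B| ≥ 14: false.
(b) requires |A ∩ B| ≥ |A ∖ B|: true.
(c) requires |A ∩ B| / |A| > 2/3: false.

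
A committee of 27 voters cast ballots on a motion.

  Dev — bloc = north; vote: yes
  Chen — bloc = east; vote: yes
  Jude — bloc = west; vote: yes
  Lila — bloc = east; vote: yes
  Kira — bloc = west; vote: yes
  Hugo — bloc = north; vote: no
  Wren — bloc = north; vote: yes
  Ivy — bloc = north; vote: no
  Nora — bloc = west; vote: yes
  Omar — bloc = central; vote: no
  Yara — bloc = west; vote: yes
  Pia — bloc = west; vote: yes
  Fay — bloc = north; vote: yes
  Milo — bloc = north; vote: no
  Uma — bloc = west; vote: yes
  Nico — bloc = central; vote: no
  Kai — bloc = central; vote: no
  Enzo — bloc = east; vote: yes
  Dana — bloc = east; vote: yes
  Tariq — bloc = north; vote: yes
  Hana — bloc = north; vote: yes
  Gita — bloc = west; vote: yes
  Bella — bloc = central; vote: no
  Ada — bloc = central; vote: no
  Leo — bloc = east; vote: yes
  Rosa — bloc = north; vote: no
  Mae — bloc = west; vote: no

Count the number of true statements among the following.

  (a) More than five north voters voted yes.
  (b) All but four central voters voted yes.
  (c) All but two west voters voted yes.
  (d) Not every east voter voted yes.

(a) north: |A| = 9, |A ∩ B| = 5; needs |A ∩ B| > 5 — false.
(b) central: |A| = 5, |A ∩ B| = 0; needs |A ∖ B| = 4 — false.
(c) west: |A| = 8, |A ∩ B| = 7; needs |A ∖ B| = 2 — false.
(d) east: |A| = 5, |A ∩ B| = 5; needs A ⊄ B (|A ∖ B| ≥ 1) — false.

0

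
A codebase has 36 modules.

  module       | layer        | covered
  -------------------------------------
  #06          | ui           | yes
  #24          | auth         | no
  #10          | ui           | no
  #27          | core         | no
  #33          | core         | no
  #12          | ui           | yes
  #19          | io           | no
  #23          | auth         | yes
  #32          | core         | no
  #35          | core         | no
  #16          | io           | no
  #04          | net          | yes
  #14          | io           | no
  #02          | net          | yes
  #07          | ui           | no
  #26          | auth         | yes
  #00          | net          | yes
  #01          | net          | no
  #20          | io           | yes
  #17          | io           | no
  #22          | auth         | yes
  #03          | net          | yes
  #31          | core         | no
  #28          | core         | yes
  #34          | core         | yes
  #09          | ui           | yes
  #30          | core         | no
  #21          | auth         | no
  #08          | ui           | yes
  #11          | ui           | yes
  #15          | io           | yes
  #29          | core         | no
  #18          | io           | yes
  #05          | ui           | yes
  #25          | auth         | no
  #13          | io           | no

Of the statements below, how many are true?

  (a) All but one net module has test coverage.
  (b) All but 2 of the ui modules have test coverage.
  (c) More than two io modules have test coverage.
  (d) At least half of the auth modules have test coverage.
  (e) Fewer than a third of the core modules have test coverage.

5

(a) net: |A| = 5, |A ∩ B| = 4; needs |A ∖ B| = 1 — true.
(b) ui: |A| = 8, |A ∩ B| = 6; needs |A ∖ B| = 2 — true.
(c) io: |A| = 8, |A ∩ B| = 3; needs |A ∩ B| > 2 — true.
(d) auth: |A| = 6, |A ∩ B| = 3; needs |A ∩ B| ≥ |A ∖ B| — true.
(e) core: |A| = 9, |A ∩ B| = 2; needs |A ∩ B| / |A| < 1/3 — true.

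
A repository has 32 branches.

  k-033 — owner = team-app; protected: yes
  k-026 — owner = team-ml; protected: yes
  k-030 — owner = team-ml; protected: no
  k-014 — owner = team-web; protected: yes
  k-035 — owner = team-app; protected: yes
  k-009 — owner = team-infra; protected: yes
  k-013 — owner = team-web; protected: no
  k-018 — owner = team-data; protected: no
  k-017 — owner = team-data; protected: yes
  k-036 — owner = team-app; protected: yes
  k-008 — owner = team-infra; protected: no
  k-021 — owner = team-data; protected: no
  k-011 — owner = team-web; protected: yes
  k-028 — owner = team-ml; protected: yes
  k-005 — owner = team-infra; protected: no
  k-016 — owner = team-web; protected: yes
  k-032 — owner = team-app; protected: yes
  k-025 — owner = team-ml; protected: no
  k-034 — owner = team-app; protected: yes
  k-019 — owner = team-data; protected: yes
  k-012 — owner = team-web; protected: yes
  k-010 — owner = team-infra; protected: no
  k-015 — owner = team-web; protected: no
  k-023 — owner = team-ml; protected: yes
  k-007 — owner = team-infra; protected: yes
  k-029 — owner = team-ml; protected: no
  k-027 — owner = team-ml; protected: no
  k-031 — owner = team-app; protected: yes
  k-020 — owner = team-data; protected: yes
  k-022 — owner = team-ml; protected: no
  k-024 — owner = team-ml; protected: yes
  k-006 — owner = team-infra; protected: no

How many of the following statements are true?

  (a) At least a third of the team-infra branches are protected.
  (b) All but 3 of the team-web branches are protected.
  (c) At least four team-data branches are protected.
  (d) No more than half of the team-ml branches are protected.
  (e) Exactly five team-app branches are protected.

2

(a) team-infra: |A| = 6, |A ∩ B| = 2; needs |A ∩ B| / |A| ≥ 1/3 — true.
(b) team-web: |A| = 6, |A ∩ B| = 4; needs |A ∖ B| = 3 — false.
(c) team-data: |A| = 5, |A ∩ B| = 3; needs |A ∩ B| ≥ 4 — false.
(d) team-ml: |A| = 9, |A ∩ B| = 4; needs |A ∩ B| ≤ |A ∖ B| — true.
(e) team-app: |A| = 6, |A ∩ B| = 6; needs |A ∩ B| = 5 — false.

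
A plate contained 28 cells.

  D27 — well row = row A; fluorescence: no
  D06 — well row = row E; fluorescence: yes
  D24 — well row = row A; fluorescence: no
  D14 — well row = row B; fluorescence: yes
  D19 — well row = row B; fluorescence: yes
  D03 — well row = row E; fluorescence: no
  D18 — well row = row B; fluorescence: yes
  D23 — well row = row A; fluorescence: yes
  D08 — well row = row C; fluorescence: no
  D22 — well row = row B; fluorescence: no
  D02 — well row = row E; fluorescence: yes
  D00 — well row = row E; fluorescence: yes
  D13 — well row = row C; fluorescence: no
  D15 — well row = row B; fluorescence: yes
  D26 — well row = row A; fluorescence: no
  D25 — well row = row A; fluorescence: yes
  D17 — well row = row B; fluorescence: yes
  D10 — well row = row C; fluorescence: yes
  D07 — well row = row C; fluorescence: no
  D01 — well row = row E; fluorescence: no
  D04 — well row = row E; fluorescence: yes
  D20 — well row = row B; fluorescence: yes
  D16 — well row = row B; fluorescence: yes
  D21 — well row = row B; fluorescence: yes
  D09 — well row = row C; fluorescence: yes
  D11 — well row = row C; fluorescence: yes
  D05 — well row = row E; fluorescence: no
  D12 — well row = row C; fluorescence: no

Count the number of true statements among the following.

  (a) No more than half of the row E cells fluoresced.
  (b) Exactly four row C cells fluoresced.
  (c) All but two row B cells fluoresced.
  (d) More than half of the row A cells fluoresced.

0

(a) row E: |A| = 7, |A ∩ B| = 4; needs |A ∩ B| ≤ |A ∖ B| — false.
(b) row C: |A| = 7, |A ∩ B| = 3; needs |A ∩ B| = 4 — false.
(c) row B: |A| = 9, |A ∩ B| = 8; needs |A ∖ B| = 2 — false.
(d) row A: |A| = 5, |A ∩ B| = 2; needs |A ∩ B| > |A ∖ B| — false.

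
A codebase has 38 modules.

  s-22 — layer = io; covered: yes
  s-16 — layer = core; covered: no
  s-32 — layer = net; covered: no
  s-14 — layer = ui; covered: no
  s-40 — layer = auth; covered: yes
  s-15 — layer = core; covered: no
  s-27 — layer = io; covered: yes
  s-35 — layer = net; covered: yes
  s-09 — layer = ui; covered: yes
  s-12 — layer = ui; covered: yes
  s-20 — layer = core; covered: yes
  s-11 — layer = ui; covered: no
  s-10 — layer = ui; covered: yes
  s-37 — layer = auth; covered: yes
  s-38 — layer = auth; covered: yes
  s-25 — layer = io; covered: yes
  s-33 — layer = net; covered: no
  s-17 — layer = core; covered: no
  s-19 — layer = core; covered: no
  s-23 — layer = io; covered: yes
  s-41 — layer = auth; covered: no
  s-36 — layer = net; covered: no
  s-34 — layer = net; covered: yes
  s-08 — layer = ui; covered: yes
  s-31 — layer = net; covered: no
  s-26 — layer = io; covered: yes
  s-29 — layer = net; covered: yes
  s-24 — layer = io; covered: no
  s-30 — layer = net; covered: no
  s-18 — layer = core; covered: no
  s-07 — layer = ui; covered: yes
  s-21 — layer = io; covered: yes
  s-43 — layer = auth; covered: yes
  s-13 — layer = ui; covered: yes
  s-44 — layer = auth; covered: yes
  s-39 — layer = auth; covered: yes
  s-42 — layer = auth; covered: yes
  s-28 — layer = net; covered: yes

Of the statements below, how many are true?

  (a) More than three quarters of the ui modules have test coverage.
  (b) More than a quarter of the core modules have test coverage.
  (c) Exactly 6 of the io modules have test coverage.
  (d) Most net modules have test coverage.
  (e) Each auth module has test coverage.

(a) ui: |A| = 8, |A ∩ B| = 6; needs |A ∩ B| / |A| > 3/4 — false.
(b) core: |A| = 6, |A ∩ B| = 1; needs |A ∩ B| / |A| > 1/4 — false.
(c) io: |A| = 7, |A ∩ B| = 6; needs |A ∩ B| = 6 — true.
(d) net: |A| = 9, |A ∩ B| = 4; needs |A ∩ B| > |A ∖ B| — false.
(e) auth: |A| = 8, |A ∩ B| = 7; needs A ⊆ B, i.e. every element of A is in B (|A ∖ B| = 0) — false.

1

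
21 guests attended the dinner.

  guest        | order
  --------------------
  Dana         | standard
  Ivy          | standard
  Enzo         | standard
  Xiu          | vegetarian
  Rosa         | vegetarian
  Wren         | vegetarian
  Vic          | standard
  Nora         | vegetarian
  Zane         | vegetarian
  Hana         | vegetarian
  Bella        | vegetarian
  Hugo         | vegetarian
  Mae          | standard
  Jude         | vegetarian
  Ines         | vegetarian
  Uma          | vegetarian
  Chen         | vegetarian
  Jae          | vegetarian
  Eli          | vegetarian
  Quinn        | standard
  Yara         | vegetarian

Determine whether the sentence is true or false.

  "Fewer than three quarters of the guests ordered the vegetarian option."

Truth condition: |A ∩ B| / |A| < 3/4.
|A| = 21, |A ∩ B| = 15, |A ∖ B| = 6.
|A ∩ B|/|A| = 15/21, so the statement is true.

True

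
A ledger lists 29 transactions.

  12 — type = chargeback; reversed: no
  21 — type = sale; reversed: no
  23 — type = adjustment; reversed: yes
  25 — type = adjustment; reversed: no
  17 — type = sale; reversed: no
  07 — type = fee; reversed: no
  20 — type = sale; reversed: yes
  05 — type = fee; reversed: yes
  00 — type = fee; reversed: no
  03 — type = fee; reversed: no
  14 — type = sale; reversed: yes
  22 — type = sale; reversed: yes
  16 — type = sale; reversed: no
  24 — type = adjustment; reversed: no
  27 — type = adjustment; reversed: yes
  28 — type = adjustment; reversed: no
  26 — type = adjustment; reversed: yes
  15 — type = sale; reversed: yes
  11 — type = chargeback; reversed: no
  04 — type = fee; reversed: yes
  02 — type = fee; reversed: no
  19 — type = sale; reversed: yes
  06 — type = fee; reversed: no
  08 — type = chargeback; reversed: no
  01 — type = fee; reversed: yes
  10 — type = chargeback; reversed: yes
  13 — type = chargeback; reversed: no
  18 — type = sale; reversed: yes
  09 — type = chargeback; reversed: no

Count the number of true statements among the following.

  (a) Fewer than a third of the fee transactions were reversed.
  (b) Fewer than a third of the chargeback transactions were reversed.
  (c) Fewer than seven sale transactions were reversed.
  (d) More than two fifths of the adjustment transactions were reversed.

3

(a) fee: |A| = 8, |A ∩ B| = 3; needs |A ∩ B| / |A| < 1/3 — false.
(b) chargeback: |A| = 6, |A ∩ B| = 1; needs |A ∩ B| / |A| < 1/3 — true.
(c) sale: |A| = 9, |A ∩ B| = 6; needs |A ∩ B| < 7 — true.
(d) adjustment: |A| = 6, |A ∩ B| = 3; needs |A ∩ B| / |A| > 2/5 — true.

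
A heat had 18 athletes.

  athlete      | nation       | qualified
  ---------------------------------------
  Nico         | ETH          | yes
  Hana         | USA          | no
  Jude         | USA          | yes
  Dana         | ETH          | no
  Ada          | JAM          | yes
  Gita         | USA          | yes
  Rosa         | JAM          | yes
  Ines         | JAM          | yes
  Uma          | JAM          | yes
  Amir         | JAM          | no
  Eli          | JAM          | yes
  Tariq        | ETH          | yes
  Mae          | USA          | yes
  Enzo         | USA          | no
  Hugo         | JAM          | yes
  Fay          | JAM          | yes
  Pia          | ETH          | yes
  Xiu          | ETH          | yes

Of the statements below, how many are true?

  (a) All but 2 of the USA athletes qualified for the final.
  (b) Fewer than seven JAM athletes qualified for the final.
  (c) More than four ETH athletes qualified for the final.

(a) USA: |A| = 5, |A ∩ B| = 3; needs |A ∖ B| = 2 — true.
(b) JAM: |A| = 8, |A ∩ B| = 7; needs |A ∩ B| < 7 — false.
(c) ETH: |A| = 5, |A ∩ B| = 4; needs |A ∩ B| > 4 — false.

1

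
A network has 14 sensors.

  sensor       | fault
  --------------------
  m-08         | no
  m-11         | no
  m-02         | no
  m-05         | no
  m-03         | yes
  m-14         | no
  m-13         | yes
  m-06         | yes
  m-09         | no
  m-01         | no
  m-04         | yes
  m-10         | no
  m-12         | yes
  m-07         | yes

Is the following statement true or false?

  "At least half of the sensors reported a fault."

False

The determiner here denotes the relation: |A ∩ B| ≥ |A ∖ B|.
A (the restrictor) = {m-08, m-11, m-02, m-05, m-03, m-14, m-13, m-06, m-09, m-01, m-04, m-10, m-12, m-07}, |A| = 14.
A ∩ B = {m-03, m-13, m-06, m-04, m-12, m-07}, so |A ∩ B| = 6.
A ∖ B = {m-08, m-11, m-02, m-05, m-14, m-09, m-01, m-10}, so |A ∖ B| = 8.
6 < 8, so the statement is false.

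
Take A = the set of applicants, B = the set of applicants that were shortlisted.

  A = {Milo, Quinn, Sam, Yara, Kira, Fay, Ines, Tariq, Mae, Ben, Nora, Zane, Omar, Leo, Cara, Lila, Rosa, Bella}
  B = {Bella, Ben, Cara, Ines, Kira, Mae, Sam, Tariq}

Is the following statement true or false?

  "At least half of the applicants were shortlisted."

False

'At least half of the applicants were shortlisted' holds iff |A ∩ B| ≥ |A ∖ B|.
|A| = 18, |A ∩ B| = 8, |A ∖ B| = 10.
8 < 10, so the statement is false.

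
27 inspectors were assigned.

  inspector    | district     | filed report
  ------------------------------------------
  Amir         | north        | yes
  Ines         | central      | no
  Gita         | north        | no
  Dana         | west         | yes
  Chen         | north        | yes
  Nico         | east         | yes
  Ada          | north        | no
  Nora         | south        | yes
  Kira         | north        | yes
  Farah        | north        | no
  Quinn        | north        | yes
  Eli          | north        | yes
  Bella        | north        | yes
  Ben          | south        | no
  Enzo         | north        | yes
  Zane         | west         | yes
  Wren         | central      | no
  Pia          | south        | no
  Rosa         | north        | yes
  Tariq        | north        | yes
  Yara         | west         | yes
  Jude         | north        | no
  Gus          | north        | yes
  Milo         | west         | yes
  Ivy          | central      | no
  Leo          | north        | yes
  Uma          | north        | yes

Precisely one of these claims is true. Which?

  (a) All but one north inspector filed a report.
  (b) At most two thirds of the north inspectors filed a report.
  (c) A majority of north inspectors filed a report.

(c)

|A| = 16, |A ∩ B| = 12, |A ∖ B| = 4.
(a) requires |A ∖ B| = 1: false.
(b) requires |A ∩ B| / |A| ≤ 2/3: false.
(c) requires |A ∩ B| > |A ∖ B|: true.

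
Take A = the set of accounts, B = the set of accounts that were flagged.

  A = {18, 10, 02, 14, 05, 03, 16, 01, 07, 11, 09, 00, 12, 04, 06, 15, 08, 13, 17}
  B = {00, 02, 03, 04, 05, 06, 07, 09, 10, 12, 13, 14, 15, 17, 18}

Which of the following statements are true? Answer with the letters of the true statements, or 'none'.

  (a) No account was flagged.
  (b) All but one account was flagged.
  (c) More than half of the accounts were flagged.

|A| = 19, |A ∩ B| = 15, |A ∖ B| = 4.
(a) A ∩ B = ∅ (|A ∩ B| = 0): fails.
(b) |A ∖ B| = 1: fails.
(c) |A ∩ B| > |A ∖ B|: holds.

(c)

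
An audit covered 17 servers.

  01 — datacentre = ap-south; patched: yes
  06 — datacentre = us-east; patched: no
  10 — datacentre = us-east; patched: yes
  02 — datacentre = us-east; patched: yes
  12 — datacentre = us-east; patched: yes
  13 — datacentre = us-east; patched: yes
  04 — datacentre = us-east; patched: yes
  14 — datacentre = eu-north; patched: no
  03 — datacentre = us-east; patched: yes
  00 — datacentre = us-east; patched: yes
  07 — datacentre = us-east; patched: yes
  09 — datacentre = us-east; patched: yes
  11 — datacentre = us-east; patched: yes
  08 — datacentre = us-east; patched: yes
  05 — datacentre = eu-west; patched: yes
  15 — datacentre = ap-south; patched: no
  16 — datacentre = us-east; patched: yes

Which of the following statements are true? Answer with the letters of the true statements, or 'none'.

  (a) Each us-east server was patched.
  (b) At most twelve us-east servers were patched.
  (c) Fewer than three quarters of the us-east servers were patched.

|A| = 13, |A ∩ B| = 12, |A ∖ B| = 1.
(a) A ⊆ B, i.e. every element of A is in B (|A ∖ B| = 0): fails.
(b) |A ∩ B| ≤ 12: holds.
(c) |A ∩ B| / |A| < 3/4: fails.

(b)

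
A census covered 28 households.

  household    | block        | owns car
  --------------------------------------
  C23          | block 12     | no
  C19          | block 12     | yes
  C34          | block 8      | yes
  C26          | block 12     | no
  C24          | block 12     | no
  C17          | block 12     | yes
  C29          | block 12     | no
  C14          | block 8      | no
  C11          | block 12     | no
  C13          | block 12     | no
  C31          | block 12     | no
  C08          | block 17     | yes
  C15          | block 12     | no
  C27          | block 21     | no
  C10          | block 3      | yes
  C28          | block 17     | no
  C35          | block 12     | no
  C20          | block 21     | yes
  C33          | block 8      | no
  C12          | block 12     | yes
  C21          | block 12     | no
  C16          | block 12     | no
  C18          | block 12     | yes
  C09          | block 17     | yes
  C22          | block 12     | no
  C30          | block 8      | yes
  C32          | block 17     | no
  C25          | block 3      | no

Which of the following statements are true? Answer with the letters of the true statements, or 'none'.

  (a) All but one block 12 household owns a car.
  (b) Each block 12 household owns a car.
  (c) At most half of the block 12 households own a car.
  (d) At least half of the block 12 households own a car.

(c)

|A| = 16, |A ∩ B| = 4, |A ∖ B| = 12.
(a) |A ∖ B| = 1: fails.
(b) A ⊆ B, i.e. every element of A is in B (|A ∖ B| = 0): fails.
(c) |A ∩ B| ≤ |A ∖ B|: holds.
(d) |A ∩ B| ≥ |A ∖ B|: fails.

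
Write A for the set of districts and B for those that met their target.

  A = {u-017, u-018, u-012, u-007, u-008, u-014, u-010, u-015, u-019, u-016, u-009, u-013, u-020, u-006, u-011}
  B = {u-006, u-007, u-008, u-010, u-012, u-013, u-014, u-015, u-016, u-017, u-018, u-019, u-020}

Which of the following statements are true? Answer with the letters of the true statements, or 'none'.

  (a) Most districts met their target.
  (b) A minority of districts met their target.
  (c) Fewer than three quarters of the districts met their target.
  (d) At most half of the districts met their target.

(a)

|A| = 15, |A ∩ B| = 13, |A ∖ B| = 2.
(a) |A ∩ B| > |A ∖ B|: holds.
(b) |A ∩ B| < |A ∖ B|: fails.
(c) |A ∩ B| / |A| < 3/4: fails.
(d) |A ∩ B| ≤ |A ∖ B|: fails.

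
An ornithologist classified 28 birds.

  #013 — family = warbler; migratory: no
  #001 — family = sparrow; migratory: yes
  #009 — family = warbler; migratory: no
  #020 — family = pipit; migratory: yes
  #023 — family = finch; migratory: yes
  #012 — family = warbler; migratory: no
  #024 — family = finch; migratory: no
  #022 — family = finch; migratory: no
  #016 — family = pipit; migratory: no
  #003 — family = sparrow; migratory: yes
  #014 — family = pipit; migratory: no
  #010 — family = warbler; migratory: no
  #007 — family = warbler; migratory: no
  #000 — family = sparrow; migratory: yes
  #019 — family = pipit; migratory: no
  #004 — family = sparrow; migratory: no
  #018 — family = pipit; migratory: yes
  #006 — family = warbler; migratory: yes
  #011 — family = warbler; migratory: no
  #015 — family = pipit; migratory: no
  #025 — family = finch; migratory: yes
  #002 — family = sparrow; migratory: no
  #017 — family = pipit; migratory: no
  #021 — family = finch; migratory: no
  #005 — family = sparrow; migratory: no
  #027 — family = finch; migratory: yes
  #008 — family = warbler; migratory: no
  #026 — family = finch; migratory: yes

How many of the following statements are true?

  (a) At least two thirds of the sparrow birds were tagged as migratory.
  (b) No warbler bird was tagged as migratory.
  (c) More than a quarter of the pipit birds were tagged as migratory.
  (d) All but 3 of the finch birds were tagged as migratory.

2

(a) sparrow: |A| = 6, |A ∩ B| = 3; needs |A ∩ B| / |A| ≥ 2/3 — false.
(b) warbler: |A| = 8, |A ∩ B| = 1; needs A ∩ B = ∅ (|A ∩ B| = 0) — false.
(c) pipit: |A| = 7, |A ∩ B| = 2; needs |A ∩ B| / |A| > 1/4 — true.
(d) finch: |A| = 7, |A ∩ B| = 4; needs |A ∖ B| = 3 — true.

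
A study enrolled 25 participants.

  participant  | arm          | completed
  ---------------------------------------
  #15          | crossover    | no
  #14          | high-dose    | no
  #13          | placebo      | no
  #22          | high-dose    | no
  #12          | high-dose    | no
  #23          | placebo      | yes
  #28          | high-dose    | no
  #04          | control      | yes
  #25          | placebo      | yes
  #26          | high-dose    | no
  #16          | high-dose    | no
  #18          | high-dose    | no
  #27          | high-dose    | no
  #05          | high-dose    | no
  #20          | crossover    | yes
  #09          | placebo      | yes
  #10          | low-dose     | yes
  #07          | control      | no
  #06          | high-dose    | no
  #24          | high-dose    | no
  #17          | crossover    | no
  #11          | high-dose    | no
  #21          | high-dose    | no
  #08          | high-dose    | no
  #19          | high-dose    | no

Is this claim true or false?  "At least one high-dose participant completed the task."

False

Truth condition: A ∩ B ≠ ∅ (|A ∩ B| ≥ 1).
|A| = 15, |A ∩ B| = 0, |A ∖ B| = 15.
So the statement is false.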